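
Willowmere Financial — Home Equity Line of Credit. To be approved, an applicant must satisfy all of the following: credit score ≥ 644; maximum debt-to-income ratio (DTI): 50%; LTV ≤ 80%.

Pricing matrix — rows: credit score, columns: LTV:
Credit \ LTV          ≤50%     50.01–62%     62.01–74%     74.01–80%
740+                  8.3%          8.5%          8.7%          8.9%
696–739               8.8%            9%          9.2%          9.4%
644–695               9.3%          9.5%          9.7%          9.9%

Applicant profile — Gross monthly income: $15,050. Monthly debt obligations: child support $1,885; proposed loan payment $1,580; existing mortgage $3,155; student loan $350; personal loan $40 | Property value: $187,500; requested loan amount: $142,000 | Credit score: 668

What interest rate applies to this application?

9.9%

Credit score 668 ≥ 644; Total monthly debts = (1,885 + 1,580 + 3,155 + 350 + 40) = 7,010. Debt-to-income = 7,010/15,050 = 46.6% — meets 50% limit
Loan-to-value = 142,000/187,500 = 75.7% — pass (80% max)
Credit 668 → row 644–695; LTV 75.7% → column 74.01–80%. Grid cell → 9.9%.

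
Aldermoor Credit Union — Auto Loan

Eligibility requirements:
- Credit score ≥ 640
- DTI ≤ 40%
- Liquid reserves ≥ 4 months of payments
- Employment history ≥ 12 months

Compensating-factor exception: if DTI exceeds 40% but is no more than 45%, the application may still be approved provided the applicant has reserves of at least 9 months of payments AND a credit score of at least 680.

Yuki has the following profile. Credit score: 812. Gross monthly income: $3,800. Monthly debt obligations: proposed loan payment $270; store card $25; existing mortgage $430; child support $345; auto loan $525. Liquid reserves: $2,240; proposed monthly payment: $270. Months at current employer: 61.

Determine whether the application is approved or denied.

Denied

Credit score 812 ≥ 640 (meets base)
Total debts = (270 + 25 + 430 + 345 + 525) = 1,595. DTI: 1,595 ÷ 3,800 = 42%, over the 40% base limit.
Reserves = 2,240/270 = 8.3 months ≥ 4
Employment 61 ≥ 12 months
DTI 42% is within the 40%–45% exception band; checking compensating factors.
Override check — reserves: 8.3 mo (short of 9); score: 812 (ok).
Compensating-factor requirement not fully met.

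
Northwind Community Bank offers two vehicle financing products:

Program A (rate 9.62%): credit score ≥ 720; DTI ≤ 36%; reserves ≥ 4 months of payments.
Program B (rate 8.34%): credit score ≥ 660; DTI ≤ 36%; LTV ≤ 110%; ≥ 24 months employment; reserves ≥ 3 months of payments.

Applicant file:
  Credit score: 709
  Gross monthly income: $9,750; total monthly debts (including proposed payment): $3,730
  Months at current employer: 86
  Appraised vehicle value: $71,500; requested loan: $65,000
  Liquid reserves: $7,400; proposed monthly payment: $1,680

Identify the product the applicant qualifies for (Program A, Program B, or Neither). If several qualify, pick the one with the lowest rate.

Neither

DTI = 3,730/9,750 = 38.3%.
LTV = 65,000/71,500 = 90.9%.
Reserves = 7,400/1,680 = 4.4 months.
Program A: score 709 < 720; DTI 38.3% > 36%; reserves 4.4 ≥ 4 mo → does not qualify.
Program B: score 709 ≥ 660; DTI 38.3% > 36%; LTV 90.9% ≤ 110%; employment 86 ≥ 24 mo; reserves 4.4 ≥ 3 mo → does not qualify.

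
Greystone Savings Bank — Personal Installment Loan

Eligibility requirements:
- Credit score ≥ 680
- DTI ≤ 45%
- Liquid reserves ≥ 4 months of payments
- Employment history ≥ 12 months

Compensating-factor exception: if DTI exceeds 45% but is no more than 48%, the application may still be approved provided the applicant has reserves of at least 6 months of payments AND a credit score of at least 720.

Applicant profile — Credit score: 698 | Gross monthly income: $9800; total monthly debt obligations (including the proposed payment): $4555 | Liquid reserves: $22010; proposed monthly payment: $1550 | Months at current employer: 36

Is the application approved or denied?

Credit score 698 ≥ 680 (meets base)
DTI: 4,555 ÷ 9,800 = 46.5%, over the 45% base limit.
Reserves = 22,010/1,550 = 14.2 months ≥ 4
Employment 36 ≥ 12 months
46.5% falls in the override range (45%–48%), so the compensating-factor test applies.
Override check — reserves: 14.2 mo (ok); score: 698 (below 720).
Override conditions not both satisfied; exception does not apply.

Denied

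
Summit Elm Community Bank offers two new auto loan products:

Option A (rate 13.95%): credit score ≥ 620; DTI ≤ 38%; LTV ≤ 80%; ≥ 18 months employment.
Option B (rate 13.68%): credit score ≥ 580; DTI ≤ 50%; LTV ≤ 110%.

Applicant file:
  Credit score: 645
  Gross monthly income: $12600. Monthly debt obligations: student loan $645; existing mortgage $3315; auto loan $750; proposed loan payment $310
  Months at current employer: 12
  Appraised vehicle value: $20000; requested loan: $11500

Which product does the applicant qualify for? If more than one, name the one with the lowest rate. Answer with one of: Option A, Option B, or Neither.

Option B

Total debts = (645 + 3,315 + 750 + 310) = 5,020; DTI = 5,020/12,600 = 39.8%.
LTV = 11,500/20,000 = 57.5%.
Option A: score 645 ≥ 620; DTI 39.8% > 38%; LTV 57.5% ≤ 80%; employment 12 < 18 mo → does not qualify.
Option B: score 645 ≥ 580; DTI 39.8% ≤ 50%; LTV 57.5% ≤ 110% → qualifies.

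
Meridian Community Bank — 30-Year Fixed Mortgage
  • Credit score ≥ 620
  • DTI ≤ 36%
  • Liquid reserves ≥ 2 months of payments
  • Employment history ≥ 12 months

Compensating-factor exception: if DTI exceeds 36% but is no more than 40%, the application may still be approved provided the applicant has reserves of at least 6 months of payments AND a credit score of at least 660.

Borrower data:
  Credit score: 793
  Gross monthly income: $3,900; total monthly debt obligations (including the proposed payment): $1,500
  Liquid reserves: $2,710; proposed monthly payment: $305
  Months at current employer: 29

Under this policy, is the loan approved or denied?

Approved

Credit score 793 ≥ 620 (meets base)
DTI: 1,500 ÷ 3,900 = 38.5%, over the 36% base limit.
Reserves = 2,710/305 = 8.9 months ≥ 2
Employment 29 ≥ 12 months
38.5% falls in the override range (36%–40%), so the compensating-factor test applies.
Override check — reserves: 8.9 mo (ok); score: 793 (ok).
Both compensating conditions met → exception applies.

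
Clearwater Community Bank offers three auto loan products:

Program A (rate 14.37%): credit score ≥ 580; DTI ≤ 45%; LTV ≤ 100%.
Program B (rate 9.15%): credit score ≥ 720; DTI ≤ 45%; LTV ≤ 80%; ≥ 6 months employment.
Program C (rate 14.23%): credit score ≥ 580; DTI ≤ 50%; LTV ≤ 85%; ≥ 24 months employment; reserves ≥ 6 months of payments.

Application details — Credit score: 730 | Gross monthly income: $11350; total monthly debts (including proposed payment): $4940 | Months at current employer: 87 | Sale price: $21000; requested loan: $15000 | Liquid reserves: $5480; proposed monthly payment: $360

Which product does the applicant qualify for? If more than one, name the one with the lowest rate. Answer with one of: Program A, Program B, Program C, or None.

Program B

DTI = 4,940/11,350 = 43.5%.
LTV = 15,000/21,000 = 71.4%.
Reserves = 5,480/360 = 15.2 months.
Program A: score 730 ≥ 580; DTI 43.5% ≤ 45%; LTV 71.4% ≤ 100% → qualifies.
Program B: score 730 ≥ 720; DTI 43.5% ≤ 45%; LTV 71.4% ≤ 80%; employment 87 ≥ 6 mo → qualifies.
Program C: score 730 ≥ 580; DTI 43.5% ≤ 50%; LTV 71.4% ≤ 85%; employment 87 ≥ 24 mo; reserves 15.2 ≥ 6 mo → qualifies.
Qualifying: Program A, Program B, Program C. Lowest rate is 9.15% → Program B.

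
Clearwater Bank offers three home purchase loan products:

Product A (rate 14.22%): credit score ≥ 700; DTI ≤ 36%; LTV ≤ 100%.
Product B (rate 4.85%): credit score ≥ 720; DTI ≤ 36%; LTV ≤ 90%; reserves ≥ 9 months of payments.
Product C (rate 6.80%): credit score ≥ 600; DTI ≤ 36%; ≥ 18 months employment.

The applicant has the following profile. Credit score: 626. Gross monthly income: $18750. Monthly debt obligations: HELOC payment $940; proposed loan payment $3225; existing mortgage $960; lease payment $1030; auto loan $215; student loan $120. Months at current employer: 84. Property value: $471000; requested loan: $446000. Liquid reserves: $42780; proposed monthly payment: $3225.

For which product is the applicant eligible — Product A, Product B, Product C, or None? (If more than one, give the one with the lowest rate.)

Product C

Total debts = (940 + 3,225 + 960 + 1,030 + 215 + 120) = 6,490; DTI = 6,490/18,750 = 34.6%.
LTV = 446,000/471,000 = 94.7%.
Reserves = 42,780/3,225 = 13.3 months.
Product A: score 626 < 700; DTI 34.6% ≤ 36%; LTV 94.7% ≤ 100% → does not qualify.
Product B: score 626 < 720; DTI 34.6% ≤ 36%; LTV 94.7% > 90%; reserves 13.3 ≥ 9 mo → does not qualify.
Product C: score 626 ≥ 600; DTI 34.6% ≤ 36%; employment 84 ≥ 18 mo → qualifies.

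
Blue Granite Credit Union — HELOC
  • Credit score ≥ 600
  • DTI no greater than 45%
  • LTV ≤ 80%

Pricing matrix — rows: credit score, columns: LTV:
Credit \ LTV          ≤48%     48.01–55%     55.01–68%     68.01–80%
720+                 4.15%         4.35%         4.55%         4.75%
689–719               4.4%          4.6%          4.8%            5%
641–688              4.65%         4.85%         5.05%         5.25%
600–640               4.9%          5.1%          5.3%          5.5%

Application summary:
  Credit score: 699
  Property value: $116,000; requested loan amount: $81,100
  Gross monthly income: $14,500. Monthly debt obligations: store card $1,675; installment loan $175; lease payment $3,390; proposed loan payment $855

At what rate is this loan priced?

Credit score 699 ≥ 600; Total monthly debts = (1,675 + 175 + 3,390 + 855) = 6,095. DTI = 6,095/14,500 = 42% ≤ 45%
Loan-to-value = 81,100/116,000 = 69.9% — pass (80% max)
Credit 699 → row 689–719; LTV 69.9% → column 68.01–80%. Grid cell → 5%.

5%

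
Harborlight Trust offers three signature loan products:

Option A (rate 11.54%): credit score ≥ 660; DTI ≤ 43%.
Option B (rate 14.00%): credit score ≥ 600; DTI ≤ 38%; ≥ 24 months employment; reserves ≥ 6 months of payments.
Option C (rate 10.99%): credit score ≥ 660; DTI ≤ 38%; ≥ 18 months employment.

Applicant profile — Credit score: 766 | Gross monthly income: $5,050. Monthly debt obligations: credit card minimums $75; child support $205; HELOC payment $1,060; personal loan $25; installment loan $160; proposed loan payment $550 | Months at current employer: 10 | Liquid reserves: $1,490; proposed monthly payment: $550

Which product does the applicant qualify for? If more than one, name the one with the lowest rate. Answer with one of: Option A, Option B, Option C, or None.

Option A

Total debts = (75 + 205 + 1,060 + 25 + 160 + 550) = 2,075; DTI = 2,075/5,050 = 41.1%.
Reserves = 1,490/550 = 2.7 months.
Option A: score 766 ≥ 660; DTI 41.1% ≤ 43% → qualifies.
Option B: score 766 ≥ 600; DTI 41.1% > 38%; employment 10 < 24 mo; reserves 2.7 < 6 mo → does not qualify.
Option C: score 766 ≥ 660; DTI 41.1% > 38%; employment 10 < 18 mo → does not qualify.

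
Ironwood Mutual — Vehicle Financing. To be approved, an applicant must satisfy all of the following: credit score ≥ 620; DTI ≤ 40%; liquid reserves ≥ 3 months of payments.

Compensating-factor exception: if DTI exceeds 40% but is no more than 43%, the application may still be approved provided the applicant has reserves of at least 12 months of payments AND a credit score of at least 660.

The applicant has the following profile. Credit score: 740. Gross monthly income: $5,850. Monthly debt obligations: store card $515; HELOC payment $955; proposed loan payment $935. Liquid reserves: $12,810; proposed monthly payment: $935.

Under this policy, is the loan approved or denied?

Approved

Credit score 740 ≥ 620 (meets base)
Total debts = (515 + 955 + 935) = 2,405. DTI: 2,405 ÷ 5,850 = 41.1%, over the 40% base limit.
Reserves: 12,810 ÷ 935 = 13.7 months (meets 3-month minimum)
41.1% falls in the override range (40%–43%), so the compensating-factor test applies.
Override check — reserves: 13.7 mo (ok); score: 740 (ok).
Both override conditions satisfied; DTI exception granted.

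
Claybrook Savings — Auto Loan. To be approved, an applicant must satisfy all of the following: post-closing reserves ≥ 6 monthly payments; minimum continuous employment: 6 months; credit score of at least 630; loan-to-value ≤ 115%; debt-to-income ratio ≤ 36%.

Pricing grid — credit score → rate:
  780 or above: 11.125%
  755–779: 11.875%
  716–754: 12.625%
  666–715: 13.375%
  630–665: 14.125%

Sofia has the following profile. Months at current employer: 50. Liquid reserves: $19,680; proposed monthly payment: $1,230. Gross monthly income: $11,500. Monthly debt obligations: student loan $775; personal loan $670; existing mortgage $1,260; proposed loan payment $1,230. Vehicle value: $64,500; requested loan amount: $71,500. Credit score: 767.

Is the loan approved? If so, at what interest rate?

Approved at 11.875%

Credit score 767 ≥ 630 (meets minimum)
Employment 50 ≥ 6 months
LTV = 71,500/64,500 = 110.9% ≤ 115%
Total monthly debts = (775 + 670 + 1,260 + 1,230) = 3,935. DTI = 3,935/11,500 = 34.2% ≤ 36%
Reserves: 19,680 ÷ 1,230 = 16.0 months (meets 6-month minimum)
All requirements met. Score 767 falls in the 755–779 tier → 11.875%.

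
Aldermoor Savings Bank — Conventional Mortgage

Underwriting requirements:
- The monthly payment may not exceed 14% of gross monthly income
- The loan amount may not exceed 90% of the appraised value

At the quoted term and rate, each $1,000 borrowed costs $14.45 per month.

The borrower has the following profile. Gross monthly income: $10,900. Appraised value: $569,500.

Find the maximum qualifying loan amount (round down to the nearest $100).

Payment cap: 14% × $10,900 = $1,526/month.
At $14.45 per $1,000, that supports 1,526/14.45 × 1,000 ≈ $105,605 → $105,600.
LTV cap: 90% × $569,500 = $512,550 → $512,500.
Binding constraint: payment-to-income.

$105,600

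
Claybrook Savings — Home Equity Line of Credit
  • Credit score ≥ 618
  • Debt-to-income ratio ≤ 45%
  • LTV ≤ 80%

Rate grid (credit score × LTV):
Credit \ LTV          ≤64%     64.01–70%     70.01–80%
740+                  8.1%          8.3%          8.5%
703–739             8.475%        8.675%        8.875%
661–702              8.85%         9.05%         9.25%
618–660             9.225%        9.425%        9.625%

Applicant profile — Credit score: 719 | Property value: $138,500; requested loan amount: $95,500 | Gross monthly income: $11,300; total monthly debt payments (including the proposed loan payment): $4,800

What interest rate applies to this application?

Credit score 719 ≥ 618; DTI = 4,800/11,300 = 42.5% ≤ 45%
LTV = 95,500/138,500 = 69% ≤ 80%
Row: 719 falls in 703–739. Column: 69% falls in 64.01–70%. Rate = 8.675%.

8.675%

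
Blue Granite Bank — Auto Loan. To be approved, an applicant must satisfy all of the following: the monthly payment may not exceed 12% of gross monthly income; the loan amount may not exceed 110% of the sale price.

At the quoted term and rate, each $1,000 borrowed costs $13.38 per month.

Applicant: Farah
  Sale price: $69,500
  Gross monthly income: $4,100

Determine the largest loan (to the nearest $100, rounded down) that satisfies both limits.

$36,700

Payment cap: 12% × $4,100 = $492/month.
At $13.38 per $1,000, that supports 492/13.38 × 1,000 ≈ $36,771 → $36,700.
LTV cap: 110% × $69,500 = $76,450 → $76,400.
Binding constraint: payment-to-income.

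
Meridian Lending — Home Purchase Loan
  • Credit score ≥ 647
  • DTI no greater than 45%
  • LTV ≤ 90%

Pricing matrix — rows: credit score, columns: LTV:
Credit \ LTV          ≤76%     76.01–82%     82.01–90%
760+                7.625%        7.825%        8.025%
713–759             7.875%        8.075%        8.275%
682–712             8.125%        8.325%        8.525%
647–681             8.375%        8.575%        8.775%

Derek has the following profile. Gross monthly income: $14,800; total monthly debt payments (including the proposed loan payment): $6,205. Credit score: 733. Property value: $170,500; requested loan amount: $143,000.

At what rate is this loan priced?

Credit score 733 ≥ 647; DTI: 6,205 ÷ 14,800 = 41.9%, within the 45% cap
Loan-to-value = 143,000/170,500 = 83.9% — pass (90% max)
Credit 733 → row 713–759; LTV 83.9% → column 82.01–90%. Grid cell → 8.275%.

8.275%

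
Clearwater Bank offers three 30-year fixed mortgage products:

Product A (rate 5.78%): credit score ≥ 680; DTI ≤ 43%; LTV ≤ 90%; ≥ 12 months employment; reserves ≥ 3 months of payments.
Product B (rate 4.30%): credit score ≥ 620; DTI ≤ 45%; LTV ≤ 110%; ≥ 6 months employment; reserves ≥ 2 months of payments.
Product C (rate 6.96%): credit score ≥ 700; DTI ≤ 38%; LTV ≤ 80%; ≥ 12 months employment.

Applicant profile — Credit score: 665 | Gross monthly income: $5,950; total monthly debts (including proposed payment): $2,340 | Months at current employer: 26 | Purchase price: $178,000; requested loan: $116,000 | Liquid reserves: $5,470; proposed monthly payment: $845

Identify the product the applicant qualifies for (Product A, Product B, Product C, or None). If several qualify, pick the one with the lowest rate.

Product B

DTI = 2,340/5,950 = 39.3%.
LTV = 116,000/178,000 = 65.2%.
Reserves = 5,470/845 = 6.5 months.
Product A: score 665 < 680; DTI 39.3% ≤ 43%; LTV 65.2% ≤ 90%; employment 26 ≥ 12 mo; reserves 6.5 ≥ 3 mo → does not qualify.
Product B: score 665 ≥ 620; DTI 39.3% ≤ 45%; LTV 65.2% ≤ 110%; employment 26 ≥ 6 mo; reserves 6.5 ≥ 2 mo → qualifies.
Product C: score 665 < 700; DTI 39.3% > 38%; LTV 65.2% ≤ 80%; employment 26 ≥ 12 mo → does not qualify.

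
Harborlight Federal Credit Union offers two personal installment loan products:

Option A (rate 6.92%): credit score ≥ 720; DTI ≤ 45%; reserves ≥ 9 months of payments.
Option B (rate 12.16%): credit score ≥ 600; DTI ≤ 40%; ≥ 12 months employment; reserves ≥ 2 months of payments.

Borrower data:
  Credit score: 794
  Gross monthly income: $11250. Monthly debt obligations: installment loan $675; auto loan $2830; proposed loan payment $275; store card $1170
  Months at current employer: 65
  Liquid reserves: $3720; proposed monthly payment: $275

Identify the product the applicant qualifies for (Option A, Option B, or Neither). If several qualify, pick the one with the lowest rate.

Total debts = (675 + 2,830 + 275 + 1,170) = 4,950; DTI = 4,950/11,250 = 44%.
Reserves = 3,720/275 = 13.5 months.
Option A: score 794 ≥ 720; DTI 44% ≤ 45%; reserves 13.5 ≥ 9 mo → qualifies.
Option B: score 794 ≥ 600; DTI 44% > 40%; employment 65 ≥ 12 mo; reserves 13.5 ≥ 2 mo → does not qualify.

Option A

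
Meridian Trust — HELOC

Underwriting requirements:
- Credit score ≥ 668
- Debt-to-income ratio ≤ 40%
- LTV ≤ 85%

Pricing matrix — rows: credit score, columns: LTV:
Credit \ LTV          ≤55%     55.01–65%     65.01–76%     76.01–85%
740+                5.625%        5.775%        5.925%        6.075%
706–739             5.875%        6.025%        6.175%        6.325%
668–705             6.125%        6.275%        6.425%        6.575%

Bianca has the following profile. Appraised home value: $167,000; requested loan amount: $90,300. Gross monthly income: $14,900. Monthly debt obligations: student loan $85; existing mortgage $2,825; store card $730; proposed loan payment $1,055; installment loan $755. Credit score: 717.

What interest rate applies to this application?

Credit score 717 ≥ 668; Total monthly debts = (85 + 2,825 + 730 + 1,055 + 755) = 5,450. Debt-to-income = 5,450/14,900 = 36.6% — meets 40% limit
LTV: 90,300 ÷ 167,000 = 54.1%, within 85% cap
Credit 717 → row 706–739; LTV 54.1% → column ≤55%. Grid cell → 5.875%.

5.875%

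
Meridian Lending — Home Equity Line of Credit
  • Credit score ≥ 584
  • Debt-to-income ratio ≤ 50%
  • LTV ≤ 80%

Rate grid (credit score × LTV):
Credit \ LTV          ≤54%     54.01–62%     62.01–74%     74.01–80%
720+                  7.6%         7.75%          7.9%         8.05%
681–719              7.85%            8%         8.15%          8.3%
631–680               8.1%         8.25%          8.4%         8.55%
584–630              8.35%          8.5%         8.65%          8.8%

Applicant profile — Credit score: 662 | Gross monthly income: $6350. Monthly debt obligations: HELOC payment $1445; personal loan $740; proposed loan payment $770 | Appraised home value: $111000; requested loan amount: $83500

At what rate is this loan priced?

Credit score 662 ≥ 584; Total monthly debts = (1,445 + 740 + 770) = 2,955. DTI = 2,955/6,350 = 46.5% ≤ 50%
LTV = 83,500/111,000 = 75.2% ≤ 80%
Row: 662 falls in 631–680. Column: 75.2% falls in 74.01–80%. Rate = 8.55%.

8.55%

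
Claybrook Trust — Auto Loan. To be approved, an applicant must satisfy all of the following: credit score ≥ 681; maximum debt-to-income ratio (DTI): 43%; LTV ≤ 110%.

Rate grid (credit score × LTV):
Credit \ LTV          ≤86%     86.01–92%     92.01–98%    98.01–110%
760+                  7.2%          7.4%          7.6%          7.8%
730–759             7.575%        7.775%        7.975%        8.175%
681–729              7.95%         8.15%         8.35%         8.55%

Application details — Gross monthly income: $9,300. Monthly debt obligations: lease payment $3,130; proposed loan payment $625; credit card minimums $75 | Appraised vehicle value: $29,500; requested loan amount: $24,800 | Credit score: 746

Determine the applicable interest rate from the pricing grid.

Credit score 746 ≥ 681; Total monthly debts = (3,130 + 625 + 75) = 3,830. Debt-to-income = 3,830/9,300 = 41.2% — meets 43% limit
LTV = 24,800/29,500 = 84.1% ≤ 110%
Score 746 is in the 730–759 band; LTV 84.1% is in the ≤86% band → 7.575%.

7.575%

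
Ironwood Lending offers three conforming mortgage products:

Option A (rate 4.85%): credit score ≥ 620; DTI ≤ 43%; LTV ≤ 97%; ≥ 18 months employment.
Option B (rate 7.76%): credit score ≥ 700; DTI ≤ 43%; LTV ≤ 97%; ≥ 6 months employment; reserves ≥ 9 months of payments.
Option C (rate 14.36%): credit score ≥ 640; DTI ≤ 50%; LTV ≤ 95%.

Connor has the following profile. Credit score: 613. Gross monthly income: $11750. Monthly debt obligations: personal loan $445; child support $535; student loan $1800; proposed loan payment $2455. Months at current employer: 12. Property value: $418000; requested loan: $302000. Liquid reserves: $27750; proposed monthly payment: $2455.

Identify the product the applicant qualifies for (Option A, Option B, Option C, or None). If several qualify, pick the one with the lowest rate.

None

Total debts = (445 + 535 + 1,800 + 2,455) = 5,235; DTI = 5,235/11,750 = 44.6%.
LTV = 302,000/418,000 = 72.2%.
Reserves = 27,750/2,455 = 11.3 months.
Option A: score 613 < 620; DTI 44.6% > 43%; LTV 72.2% ≤ 97%; employment 12 < 18 mo → does not qualify.
Option B: score 613 < 700; DTI 44.6% > 43%; LTV 72.2% ≤ 97%; employment 12 ≥ 6 mo; reserves 11.3 ≥ 9 mo → does not qualify.
Option C: score 613 < 640; DTI 44.6% ≤ 50%; LTV 72.2% ≤ 95% → does not qualify.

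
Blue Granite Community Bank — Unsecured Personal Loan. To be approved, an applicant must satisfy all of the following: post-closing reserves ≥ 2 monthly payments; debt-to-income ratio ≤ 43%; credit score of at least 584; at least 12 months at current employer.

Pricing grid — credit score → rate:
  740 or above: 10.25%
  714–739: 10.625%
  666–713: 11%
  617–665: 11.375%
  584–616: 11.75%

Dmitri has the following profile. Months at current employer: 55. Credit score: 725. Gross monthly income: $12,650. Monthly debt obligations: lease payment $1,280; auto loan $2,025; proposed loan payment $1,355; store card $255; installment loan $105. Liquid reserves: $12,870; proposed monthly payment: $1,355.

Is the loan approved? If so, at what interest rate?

Credit score 725 ≥ 584 (meets minimum)
Total monthly debts = (1,280 + 2,025 + 1,355 + 255 + 105) = 5,020. DTI = 5,020/12,650 = 39.7% ≤ 43%
Employment 55 ≥ 12 months
Liquid reserves cover 12,870/1,355 = 9.5 months — ≥ 2 required
All requirements met. Score 725 falls in the 714–739 tier → 10.625%.

Approved at 10.625%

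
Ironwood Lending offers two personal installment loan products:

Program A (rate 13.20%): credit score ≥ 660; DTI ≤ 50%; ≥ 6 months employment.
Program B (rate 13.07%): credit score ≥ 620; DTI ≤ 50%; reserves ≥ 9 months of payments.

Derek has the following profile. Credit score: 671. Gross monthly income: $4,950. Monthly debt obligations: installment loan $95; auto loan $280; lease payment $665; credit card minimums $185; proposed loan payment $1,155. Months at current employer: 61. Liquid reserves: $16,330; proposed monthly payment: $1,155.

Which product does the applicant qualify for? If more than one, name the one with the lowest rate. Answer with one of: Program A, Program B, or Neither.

Program B

Total debts = (95 + 280 + 665 + 185 + 1,155) = 2,380; DTI = 2,380/4,950 = 48.1%.
Reserves = 16,330/1,155 = 14.1 months.
Program A: score 671 ≥ 660; DTI 48.1% ≤ 50%; employment 61 ≥ 6 mo → qualifies.
Program B: score 671 ≥ 620; DTI 48.1% ≤ 50%; reserves 14.1 ≥ 9 mo → qualifies.
Qualifying: Program A, Program B. Lowest rate is 13.07% → Program B.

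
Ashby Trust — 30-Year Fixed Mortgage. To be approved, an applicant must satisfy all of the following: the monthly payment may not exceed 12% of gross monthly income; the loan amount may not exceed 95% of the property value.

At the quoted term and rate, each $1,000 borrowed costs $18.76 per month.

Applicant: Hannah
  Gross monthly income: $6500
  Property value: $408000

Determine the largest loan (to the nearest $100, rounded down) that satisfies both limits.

$41,500

Payment cap: 12% × $6,500 = $780/month.
At $18.76 per $1,000, that supports 780/18.76 × 1,000 ≈ $41,577 → $41,500.
LTV cap: 95% × $408,000 = $387,600 → $387,600.
Binding constraint: payment-to-income.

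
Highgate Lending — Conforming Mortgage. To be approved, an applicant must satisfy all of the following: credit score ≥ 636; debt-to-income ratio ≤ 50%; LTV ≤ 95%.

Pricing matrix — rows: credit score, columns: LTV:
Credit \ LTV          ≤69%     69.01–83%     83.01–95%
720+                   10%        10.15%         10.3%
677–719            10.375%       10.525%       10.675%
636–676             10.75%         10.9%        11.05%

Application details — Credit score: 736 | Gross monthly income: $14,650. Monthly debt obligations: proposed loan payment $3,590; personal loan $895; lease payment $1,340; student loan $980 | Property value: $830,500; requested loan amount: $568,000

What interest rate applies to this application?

10%

Credit score 736 ≥ 636; Total monthly debts = (3,590 + 895 + 1,340 + 980) = 6,805. DTI: 6,805 ÷ 14,650 = 46.5%, within the 50% cap
Loan-to-value = 568,000/830,500 = 68.4% — pass (95% max)
Credit 736 → row 720+; LTV 68.4% → column ≤69%. Grid cell → 10%.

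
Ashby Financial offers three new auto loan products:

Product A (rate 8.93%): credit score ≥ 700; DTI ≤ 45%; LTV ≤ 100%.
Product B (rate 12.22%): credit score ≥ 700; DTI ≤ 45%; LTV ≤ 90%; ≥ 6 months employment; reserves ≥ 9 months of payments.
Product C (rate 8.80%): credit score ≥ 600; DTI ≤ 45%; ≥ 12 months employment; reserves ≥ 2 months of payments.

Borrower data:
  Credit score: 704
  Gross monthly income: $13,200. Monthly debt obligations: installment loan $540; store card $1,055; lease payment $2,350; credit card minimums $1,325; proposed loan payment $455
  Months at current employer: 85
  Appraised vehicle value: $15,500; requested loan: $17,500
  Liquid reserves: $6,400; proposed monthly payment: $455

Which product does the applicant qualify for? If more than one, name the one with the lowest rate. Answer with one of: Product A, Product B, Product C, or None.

Total debts = (540 + 1,055 + 2,350 + 1,325 + 455) = 5,725; DTI = 5,725/13,200 = 43.4%.
LTV = 17,500/15,500 = 112.9%.
Reserves = 6,400/455 = 14.1 months.
Product A: score 704 ≥ 700; DTI 43.4% ≤ 45%; LTV 112.9% > 100% → does not qualify.
Product B: score 704 ≥ 700; DTI 43.4% ≤ 45%; LTV 112.9% > 90%; employment 85 ≥ 6 mo; reserves 14.1 ≥ 9 mo → does not qualify.
Product C: score 704 ≥ 600; DTI 43.4% ≤ 45%; employment 85 ≥ 12 mo; reserves 14.1 ≥ 2 mo → qualifies.

Product C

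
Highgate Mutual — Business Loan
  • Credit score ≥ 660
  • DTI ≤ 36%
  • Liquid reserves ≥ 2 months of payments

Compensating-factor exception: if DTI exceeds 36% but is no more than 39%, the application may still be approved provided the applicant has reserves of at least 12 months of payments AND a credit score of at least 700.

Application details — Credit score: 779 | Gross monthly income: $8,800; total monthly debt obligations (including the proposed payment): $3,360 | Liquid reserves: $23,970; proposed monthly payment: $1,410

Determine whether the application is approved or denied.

Approved

Credit score 779 ≥ 660 (meets base)
DTI: 3,360 ÷ 8,800 = 38.2%, over the 36% base limit.
Liquid reserves cover 23,970/1,410 = 17.0 months — ≥ 2 required
38.2% falls in the override range (36%–39%), so the compensating-factor test applies.
Reserves 17.0 ≥ 12 months; credit score 779 ≥ 700.
Both compensating conditions met → exception applies.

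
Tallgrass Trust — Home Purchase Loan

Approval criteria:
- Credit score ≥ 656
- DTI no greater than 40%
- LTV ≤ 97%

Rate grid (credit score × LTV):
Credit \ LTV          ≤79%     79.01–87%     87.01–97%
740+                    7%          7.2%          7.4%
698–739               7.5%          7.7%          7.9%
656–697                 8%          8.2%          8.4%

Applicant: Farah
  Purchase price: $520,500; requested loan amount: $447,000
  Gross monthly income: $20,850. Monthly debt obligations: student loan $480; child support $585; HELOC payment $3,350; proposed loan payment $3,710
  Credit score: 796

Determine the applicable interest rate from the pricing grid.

7.2%

Credit score 796 ≥ 656; Total monthly debts = (480 + 585 + 3,350 + 3,710) = 8,125. DTI = 8,125/20,850 = 39% ≤ 40%
LTV = 447,000/520,500 = 85.9% ≤ 97%
Row: 796 falls in 740+. Column: 85.9% falls in 79.01–87%. Rate = 7.2%.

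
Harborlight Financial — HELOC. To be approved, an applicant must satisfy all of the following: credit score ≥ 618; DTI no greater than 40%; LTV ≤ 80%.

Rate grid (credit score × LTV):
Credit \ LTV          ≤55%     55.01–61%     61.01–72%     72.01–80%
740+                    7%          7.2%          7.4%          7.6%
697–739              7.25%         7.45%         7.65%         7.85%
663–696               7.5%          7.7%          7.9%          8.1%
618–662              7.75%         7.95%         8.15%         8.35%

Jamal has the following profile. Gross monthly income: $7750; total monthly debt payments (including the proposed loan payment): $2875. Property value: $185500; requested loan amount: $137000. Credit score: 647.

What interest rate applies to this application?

8.35%

Credit score 647 ≥ 618; DTI: 2,875 ÷ 7,750 = 37.1%, within the 40% cap
LTV: 137,000 ÷ 185,500 = 73.9%, within 80% cap
Row: 647 falls in 618–662. Column: 73.9% falls in 72.01–80%. Rate = 8.35%.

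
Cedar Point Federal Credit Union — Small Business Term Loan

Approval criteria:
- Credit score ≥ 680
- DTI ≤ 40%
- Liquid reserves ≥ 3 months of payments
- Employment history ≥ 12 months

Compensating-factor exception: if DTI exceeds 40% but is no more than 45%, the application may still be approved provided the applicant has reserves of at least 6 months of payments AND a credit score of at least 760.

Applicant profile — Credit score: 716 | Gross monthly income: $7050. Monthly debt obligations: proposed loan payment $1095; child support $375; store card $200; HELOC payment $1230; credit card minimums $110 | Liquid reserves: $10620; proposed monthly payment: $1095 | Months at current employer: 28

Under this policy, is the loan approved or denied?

Denied

Credit score 716 ≥ 680 (meets base)
Total debts = (1,095 + 375 + 200 + 1,230 + 110) = 3,010. DTI: 3,010 ÷ 7,050 = 42.7%, over the 40% base limit.
Reserves = 10,620/1,095 = 9.7 months ≥ 3
Employment 28 ≥ 12 months
DTI 42.7% is within the 40%–45% exception band; checking compensating factors.
Override check — reserves: 9.7 mo (ok); score: 716 (below 760).
Compensating-factor requirement not fully met.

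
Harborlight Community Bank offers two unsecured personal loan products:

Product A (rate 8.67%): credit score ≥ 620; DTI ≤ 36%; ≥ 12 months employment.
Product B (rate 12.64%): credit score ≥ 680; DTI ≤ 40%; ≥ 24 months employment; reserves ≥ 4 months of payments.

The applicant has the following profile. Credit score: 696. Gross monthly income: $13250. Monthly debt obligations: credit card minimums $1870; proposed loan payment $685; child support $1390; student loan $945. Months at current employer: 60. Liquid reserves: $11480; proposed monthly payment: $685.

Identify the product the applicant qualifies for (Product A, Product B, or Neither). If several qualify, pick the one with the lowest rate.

Total debts = (1,870 + 685 + 1,390 + 945) = 4,890; DTI = 4,890/13,250 = 36.9%.
Reserves = 11,480/685 = 16.8 months.
Product A: score 696 ≥ 620; DTI 36.9% > 36%; employment 60 ≥ 12 mo → does not qualify.
Product B: score 696 ≥ 680; DTI 36.9% ≤ 40%; employment 60 ≥ 24 mo; reserves 16.8 ≥ 4 mo → qualifies.

Product B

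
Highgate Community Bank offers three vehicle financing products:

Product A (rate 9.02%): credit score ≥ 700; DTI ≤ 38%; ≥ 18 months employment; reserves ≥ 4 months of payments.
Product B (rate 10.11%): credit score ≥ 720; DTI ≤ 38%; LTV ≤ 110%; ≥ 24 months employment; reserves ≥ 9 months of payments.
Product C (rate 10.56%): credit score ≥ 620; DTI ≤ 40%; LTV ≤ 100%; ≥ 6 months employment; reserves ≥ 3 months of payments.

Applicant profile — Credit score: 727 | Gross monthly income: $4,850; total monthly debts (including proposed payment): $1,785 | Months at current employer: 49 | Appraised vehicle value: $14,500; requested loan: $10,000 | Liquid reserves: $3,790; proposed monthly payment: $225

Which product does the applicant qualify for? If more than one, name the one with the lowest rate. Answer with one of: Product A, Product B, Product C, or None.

Product A

DTI = 1,785/4,850 = 36.8%.
LTV = 10,000/14,500 = 69%.
Reserves = 3,790/225 = 16.8 months.
Product A: score 727 ≥ 700; DTI 36.8% ≤ 38%; employment 49 ≥ 18 mo; reserves 16.8 ≥ 4 mo → qualifies.
Product B: score 727 ≥ 720; DTI 36.8% ≤ 38%; LTV 69% ≤ 110%; employment 49 ≥ 24 mo; reserves 16.8 ≥ 9 mo → qualifies.
Product C: score 727 ≥ 620; DTI 36.8% ≤ 40%; LTV 69% ≤ 100%; employment 49 ≥ 6 mo; reserves 16.8 ≥ 3 mo → qualifies.
Qualifying: Product A, Product B, Product C. Lowest rate is 9.02% → Product A.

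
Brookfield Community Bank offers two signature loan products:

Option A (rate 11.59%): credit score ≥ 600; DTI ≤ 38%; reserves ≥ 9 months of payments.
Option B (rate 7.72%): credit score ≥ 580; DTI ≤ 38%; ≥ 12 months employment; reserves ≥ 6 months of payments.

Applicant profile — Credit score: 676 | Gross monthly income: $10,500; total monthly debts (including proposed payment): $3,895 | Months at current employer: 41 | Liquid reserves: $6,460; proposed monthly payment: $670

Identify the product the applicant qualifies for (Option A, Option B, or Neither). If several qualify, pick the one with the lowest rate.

DTI = 3,895/10,500 = 37.1%.
Reserves = 6,460/670 = 9.6 months.
Option A: score 676 ≥ 600; DTI 37.1% ≤ 38%; reserves 9.6 ≥ 9 mo → qualifies.
Option B: score 676 ≥ 580; DTI 37.1% ≤ 38%; employment 41 ≥ 12 mo; reserves 9.6 ≥ 6 mo → qualifies.
Qualifying: Option A, Option B. Lowest rate is 7.72% → Option B.

Option B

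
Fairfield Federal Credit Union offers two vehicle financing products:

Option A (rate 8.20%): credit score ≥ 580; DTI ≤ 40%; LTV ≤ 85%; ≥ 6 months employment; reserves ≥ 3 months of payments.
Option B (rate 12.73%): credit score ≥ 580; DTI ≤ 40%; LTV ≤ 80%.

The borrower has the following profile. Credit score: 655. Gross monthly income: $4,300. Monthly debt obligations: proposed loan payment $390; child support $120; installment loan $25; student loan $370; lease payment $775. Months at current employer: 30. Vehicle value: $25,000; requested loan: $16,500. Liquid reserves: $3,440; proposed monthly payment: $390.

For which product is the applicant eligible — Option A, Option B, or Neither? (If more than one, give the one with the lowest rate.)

Option A

Total debts = (390 + 120 + 25 + 370 + 775) = 1,680; DTI = 1,680/4,300 = 39.1%.
LTV = 16,500/25,000 = 66%.
Reserves = 3,440/390 = 8.8 months.
Option A: score 655 ≥ 580; DTI 39.1% ≤ 40%; LTV 66% ≤ 85%; employment 30 ≥ 6 mo; reserves 8.8 ≥ 3 mo → qualifies.
Option B: score 655 ≥ 580; DTI 39.1% ≤ 40%; LTV 66% ≤ 80% → qualifies.
Qualifying: Option A, Option B. Lowest rate is 8.20% → Option A.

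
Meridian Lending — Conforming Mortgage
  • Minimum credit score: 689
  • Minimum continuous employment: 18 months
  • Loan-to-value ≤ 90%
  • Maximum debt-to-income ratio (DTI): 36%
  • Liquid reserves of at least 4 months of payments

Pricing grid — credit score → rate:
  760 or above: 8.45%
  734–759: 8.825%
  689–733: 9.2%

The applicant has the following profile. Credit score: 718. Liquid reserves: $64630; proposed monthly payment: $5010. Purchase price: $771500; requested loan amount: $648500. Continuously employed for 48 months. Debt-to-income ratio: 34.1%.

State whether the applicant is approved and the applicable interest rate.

Approved at 9.2%

Credit score 718 ≥ 689 (meets minimum)
Reserves: 64,630 ÷ 5,010 = 12.9 months (meets 4-month minimum)
LTV = 648,500/771,500 = 84.1% ≤ 90%
DTI 34.1% ≤ 36%
Employment 48 ≥ 18 months
All requirements met. Score 718 falls in the 689–733 tier → 9.2%.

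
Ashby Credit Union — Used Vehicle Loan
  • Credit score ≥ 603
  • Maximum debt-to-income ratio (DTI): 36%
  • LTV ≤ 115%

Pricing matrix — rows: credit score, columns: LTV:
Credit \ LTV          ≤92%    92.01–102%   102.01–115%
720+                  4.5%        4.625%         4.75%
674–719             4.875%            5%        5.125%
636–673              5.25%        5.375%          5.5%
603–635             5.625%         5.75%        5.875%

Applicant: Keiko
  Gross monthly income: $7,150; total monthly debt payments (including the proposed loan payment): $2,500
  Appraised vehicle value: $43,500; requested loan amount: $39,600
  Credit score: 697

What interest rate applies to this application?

4.875%

Credit score 697 ≥ 603; DTI: 2,500 ÷ 7,150 = 35%, within the 36% cap
LTV = 39,600/43,500 = 91% ≤ 115%
Score 697 is in the 674–719 band; LTV 91% is in the ≤92% band → 4.875%.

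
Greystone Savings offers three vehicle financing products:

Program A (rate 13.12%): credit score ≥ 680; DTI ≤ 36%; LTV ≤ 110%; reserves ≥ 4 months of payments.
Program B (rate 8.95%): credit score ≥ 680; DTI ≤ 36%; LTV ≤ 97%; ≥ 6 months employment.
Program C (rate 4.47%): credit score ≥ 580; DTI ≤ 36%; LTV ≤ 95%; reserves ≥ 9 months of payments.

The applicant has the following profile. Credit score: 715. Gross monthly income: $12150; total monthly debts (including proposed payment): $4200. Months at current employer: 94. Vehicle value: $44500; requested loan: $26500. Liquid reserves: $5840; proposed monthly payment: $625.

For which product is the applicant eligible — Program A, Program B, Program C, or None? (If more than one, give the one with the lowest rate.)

DTI = 4,200/12,150 = 34.6%.
LTV = 26,500/44,500 = 59.6%.
Reserves = 5,840/625 = 9.3 months.
Program A: score 715 ≥ 680; DTI 34.6% ≤ 36%; LTV 59.6% ≤ 110%; reserves 9.3 ≥ 4 mo → qualifies.
Program B: score 715 ≥ 680; DTI 34.6% ≤ 36%; LTV 59.6% ≤ 97%; employment 94 ≥ 6 mo → qualifies.
Program C: score 715 ≥ 580; DTI 34.6% ≤ 36%; LTV 59.6% ≤ 95%; reserves 9.3 ≥ 9 mo → qualifies.
Qualifying: Program A, Program B, Program C. Lowest rate is 4.47% → Program C.

Program C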